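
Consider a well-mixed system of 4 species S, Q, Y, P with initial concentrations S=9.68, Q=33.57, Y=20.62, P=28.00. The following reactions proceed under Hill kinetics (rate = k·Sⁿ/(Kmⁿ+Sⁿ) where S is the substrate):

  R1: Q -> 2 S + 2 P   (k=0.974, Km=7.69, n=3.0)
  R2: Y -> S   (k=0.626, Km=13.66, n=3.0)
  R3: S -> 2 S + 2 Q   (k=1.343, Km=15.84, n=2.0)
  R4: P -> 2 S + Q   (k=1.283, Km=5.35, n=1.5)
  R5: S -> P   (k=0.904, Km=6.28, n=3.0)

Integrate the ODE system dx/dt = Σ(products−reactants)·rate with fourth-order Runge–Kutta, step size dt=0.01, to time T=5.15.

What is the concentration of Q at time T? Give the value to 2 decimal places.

RK4 with dt=0.01: 515 steps to T=5.15. Trajectory (selected grid times):
t=0.00: S=9.68 Q=33.57 Y=20.62 P=28.00
t=0.57: S=12.22 Q=34.19 Y=20.34 P=28.85
t=1.14: S=14.80 Q=34.96 Y=20.07 P=29.74
t=1.72: S=17.48 Q=35.89 Y=19.80 P=30.66
t=2.29: S=20.17 Q=36.92 Y=19.53 P=31.58
t=2.86: S=22.89 Q=38.05 Y=19.27 P=32.49
t=3.43: S=25.66 Q=39.25 Y=19.00 P=33.42
t=4.01: S=28.51 Q=40.55 Y=18.74 P=34.36
t=4.58: S=31.33 Q=41.89 Y=18.49 P=35.28
t=5.15: S=34.18 Q=43.27 Y=18.23 P=36.20
Read off Q at T=5.15: 43.27

Q at T = 43.27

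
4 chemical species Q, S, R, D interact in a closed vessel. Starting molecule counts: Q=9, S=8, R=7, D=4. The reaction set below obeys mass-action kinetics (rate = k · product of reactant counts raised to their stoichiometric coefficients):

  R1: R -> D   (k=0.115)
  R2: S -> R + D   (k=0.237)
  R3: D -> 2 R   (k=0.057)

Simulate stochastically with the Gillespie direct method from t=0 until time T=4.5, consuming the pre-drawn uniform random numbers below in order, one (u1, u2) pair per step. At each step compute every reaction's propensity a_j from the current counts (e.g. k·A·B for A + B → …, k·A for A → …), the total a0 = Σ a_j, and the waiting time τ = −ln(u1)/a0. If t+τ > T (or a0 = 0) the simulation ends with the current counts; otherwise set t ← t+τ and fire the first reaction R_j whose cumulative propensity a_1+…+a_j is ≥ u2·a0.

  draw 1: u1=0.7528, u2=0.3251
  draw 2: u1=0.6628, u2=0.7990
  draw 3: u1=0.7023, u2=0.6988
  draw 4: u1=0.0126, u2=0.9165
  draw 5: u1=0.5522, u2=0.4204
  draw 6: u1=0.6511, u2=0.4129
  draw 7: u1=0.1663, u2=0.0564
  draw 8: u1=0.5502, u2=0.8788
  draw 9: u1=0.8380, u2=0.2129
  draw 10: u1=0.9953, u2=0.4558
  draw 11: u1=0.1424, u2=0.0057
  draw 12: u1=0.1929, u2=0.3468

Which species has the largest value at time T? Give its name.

t=0.000: Q=9 S=8 R=7 D=4
Draw 1: a1=0.805, a2=1.896, a3=0.228, a0=2.929; τ=−ln(0.7528)/2.929=0.097 → t=0.097; u2·a0=0.3251·2.929=0.952; a1=0.805 < 0.952 ≤ a1+a2=2.701 → R2 fires; Q=9 S=7 R=8 D=5
Draw 2: a1=0.920, a2=1.659, a3=0.285, a0=2.864; τ=−ln(0.6628)/2.864=0.144 → t=0.241; u2·a0=0.7990·2.864=2.288; a1=0.920 < 2.288 ≤ a1+a2=2.579 → R2 fires; Q=9 S=6 R=9 D=6
Draw 3: a1=1.035, a2=1.422, a3=0.342, a0=2.799; τ=−ln(0.7023)/2.799=0.126 → t=0.367; u2·a0=0.6988·2.799=1.956; a1=1.035 < 1.956 ≤ a1+a2=2.457 → R2 fires; Q=9 S=5 R=10 D=7
Draw 4: a1=1.150, a2=1.185, a3=0.399, a0=2.734; τ=−ln(0.0126)/2.734=1.600 → t=1.967; u2·a0=0.9165·2.734=2.506; a1+a2=2.335 < 2.506 ≤ a1+…+a3=2.734 → R3 fires; Q=9 S=5 R=12 D=6
Draw 5: a1=1.380, a2=1.185, a3=0.342, a0=2.907; τ=−ln(0.5522)/2.907=0.204 → t=2.171; u2·a0=0.4204·2.907=1.222 ≤ a1=1.380 → R1 fires; Q=9 S=5 R=11 D=7
Draw 6: a1=1.265, a2=1.185, a3=0.399, a0=2.849; τ=−ln(0.6511)/2.849=0.151 → t=2.322; u2·a0=0.4129·2.849=1.176 ≤ a1=1.265 → R1 fires; Q=9 S=5 R=10 D=8
Draw 7: a1=1.150, a2=1.185, a3=0.456, a0=2.791; τ=−ln(0.1663)/2.791=0.643 → t=2.964; u2·a0=0.0564·2.791=0.157 ≤ a1=1.150 → R1 fires; Q=9 S=5 R=9 D=9
Draw 8: a1=1.035, a2=1.185, a3=0.513, a0=2.733; τ=−ln(0.5502)/2.733=0.219 → t=3.183; u2·a0=0.8788·2.733=2.402; a1+a2=2.220 < 2.402 ≤ a1+…+a3=2.733 → R3 fires; Q=9 S=5 R=11 D=8
Draw 9: a1=1.265, a2=1.185, a3=0.456, a0=2.906; τ=−ln(0.8380)/2.906=0.061 → t=3.244; u2·a0=0.2129·2.906=0.619 ≤ a1=1.265 → R1 fires; Q=9 S=5 R=10 D=9
Draw 10: a1=1.150, a2=1.185, a3=0.513, a0=2.848; τ=−ln(0.9953)/2.848=0.002 → t=3.245; u2·a0=0.4558·2.848=1.298; a1=1.150 < 1.298 ≤ a1+a2=2.335 → R2 fires; Q=9 S=4 R=11 D=10
Draw 11: a1=1.265, a2=0.948, a3=0.570, a0=2.783; τ=−ln(0.1424)/2.783=0.700 → t=3.946; u2·a0=0.0057·2.783=0.016 ≤ a1=1.265 → R1 fires; Q=9 S=4 R=10 D=11
Draw 12: a1=1.150, a2=0.948, a3=0.627, a0=2.725; τ=−ln(0.1929)/2.725=0.604 → t=4.550 > T=4.5: stop.
At T=4.5: Q=9 S=4 R=10 D=11; the largest is D.

Dominant species at T: D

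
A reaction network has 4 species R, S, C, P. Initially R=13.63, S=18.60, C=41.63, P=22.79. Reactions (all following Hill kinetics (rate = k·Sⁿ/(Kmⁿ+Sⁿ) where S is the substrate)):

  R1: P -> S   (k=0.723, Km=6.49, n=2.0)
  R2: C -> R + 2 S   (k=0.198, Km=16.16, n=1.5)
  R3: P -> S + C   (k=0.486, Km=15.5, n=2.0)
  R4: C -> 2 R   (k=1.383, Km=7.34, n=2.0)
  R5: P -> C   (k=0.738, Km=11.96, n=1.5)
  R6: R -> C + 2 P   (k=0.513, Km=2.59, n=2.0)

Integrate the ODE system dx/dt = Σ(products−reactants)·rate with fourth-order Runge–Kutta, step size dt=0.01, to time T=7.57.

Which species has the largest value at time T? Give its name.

RK4 with dt=0.01: 757 steps to T=7.57. Trajectory (selected grid times):
t=0.00: R=13.63 S=18.60 C=41.63 P=22.79
t=0.84: R=15.60 S=19.71 C=41.51 P=22.34
t=1.68: R=17.57 S=20.81 C=41.39 P=21.90
t=2.52: R=19.53 S=21.90 C=41.26 P=21.48
t=3.36: R=21.49 S=22.99 C=41.13 P=21.07
t=4.21: R=23.47 S=24.09 C=40.99 P=20.67
t=5.05: R=25.43 S=25.17 C=40.85 P=20.28
t=5.89: R=27.39 S=26.24 C=40.69 P=19.90
t=6.73: R=29.34 S=27.30 C=40.54 P=19.54
t=7.57: R=31.30 S=28.36 C=40.37 P=19.18
At T=7.57: R=31.30 S=28.36 C=40.37 P=19.18; the largest is C.

Dominant species at T: C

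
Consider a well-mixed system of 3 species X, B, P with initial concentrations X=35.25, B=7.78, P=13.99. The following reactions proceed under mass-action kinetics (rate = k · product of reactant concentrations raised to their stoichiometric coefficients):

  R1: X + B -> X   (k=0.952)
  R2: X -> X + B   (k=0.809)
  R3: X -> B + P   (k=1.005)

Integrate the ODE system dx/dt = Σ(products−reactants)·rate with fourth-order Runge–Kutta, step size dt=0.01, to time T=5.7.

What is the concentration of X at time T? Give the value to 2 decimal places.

X at T = 0.11

RK4 with dt=0.01: 570 steps to T=5.7. Trajectory (selected grid times):
t=0.00: X=35.25 B=7.78 P=13.99
t=0.63: X=18.71 B=1.91 P=30.53
t=1.27: X=9.84 B=1.91 P=39.40
t=1.90: X=5.22 B=1.91 P=44.02
t=2.53: X=2.77 B=1.91 P=46.47
t=3.17: X=1.46 B=1.91 P=47.78
t=3.80: X=0.77 B=1.91 P=48.47
t=4.43: X=0.41 B=1.91 P=48.83
t=5.07: X=0.22 B=1.91 P=49.02
t=5.70: X=0.11 B=1.91 P=49.13
Read off X at T=5.7: 0.11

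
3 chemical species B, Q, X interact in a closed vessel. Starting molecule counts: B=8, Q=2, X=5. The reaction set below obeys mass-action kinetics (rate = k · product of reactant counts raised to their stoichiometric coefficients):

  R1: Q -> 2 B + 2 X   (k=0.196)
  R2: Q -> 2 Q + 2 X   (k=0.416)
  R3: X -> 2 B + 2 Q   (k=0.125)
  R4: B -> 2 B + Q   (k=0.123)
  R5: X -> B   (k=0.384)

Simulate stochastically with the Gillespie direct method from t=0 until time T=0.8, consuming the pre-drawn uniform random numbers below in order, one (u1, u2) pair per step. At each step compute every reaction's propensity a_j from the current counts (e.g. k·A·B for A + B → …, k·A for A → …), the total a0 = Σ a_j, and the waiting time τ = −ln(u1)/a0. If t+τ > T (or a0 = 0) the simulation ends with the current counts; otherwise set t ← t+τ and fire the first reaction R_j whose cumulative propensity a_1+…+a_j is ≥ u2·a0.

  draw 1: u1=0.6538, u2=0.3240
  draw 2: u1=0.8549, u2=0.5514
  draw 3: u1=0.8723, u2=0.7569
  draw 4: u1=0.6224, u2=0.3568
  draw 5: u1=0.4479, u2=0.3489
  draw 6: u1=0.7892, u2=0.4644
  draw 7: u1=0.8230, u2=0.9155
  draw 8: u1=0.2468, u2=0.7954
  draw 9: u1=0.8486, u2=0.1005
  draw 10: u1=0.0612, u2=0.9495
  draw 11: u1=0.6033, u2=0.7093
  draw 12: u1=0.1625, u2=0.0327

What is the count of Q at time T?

Q at T = 8

t=0.000: B=8 Q=2 X=5
Draw 1: a1=0.392, a2=0.832, a3=0.625, a4=0.984, a5=1.920, a0=4.753; τ=−ln(0.6538)/4.753=0.089 → t=0.089; u2·a0=0.3240·4.753=1.540; a1+a2=1.224 < 1.540 ≤ a1+…+a3=1.849 → R3 fires; B=10 Q=4 X=4
Draw 2: a1=0.784, a2=1.664, a3=0.500, a4=1.230, a5=1.536, a0=5.714; τ=−ln(0.8549)/5.714=0.027 → t=0.117; u2·a0=0.5514·5.714=3.151; a1+…+a3=2.948 < 3.151 ≤ a1+…+a4=4.178 → R4 fires; B=11 Q=5 X=4
Draw 3: a1=0.980, a2=2.080, a3=0.500, a4=1.353, a5=1.536, a0=6.449; τ=−ln(0.8723)/6.449=0.021 → t=0.138; u2·a0=0.7569·6.449=4.881; a1+…+a3=3.560 < 4.881 ≤ a1+…+a4=4.913 → R4 fires; B=12 Q=6 X=4
Draw 4: a1=1.176, a2=2.496, a3=0.500, a4=1.476, a5=1.536, a0=7.184; τ=−ln(0.6224)/7.184=0.066 → t=0.204; u2·a0=0.3568·7.184=2.563; a1=1.176 < 2.563 ≤ a1+a2=3.672 → R2 fires; B=12 Q=7 X=6
Draw 5: a1=1.372, a2=2.912, a3=0.750, a4=1.476, a5=2.304, a0=8.814; τ=−ln(0.4479)/8.814=0.091 → t=0.295; u2·a0=0.3489·8.814=3.075; a1=1.372 < 3.075 ≤ a1+a2=4.284 → R2 fires; B=12 Q=8 X=8
Draw 6: a1=1.568, a2=3.328, a3=1.000, a4=1.476, a5=3.072, a0=10.444; τ=−ln(0.7892)/10.444=0.023 → t=0.318; u2·a0=0.4644·10.444=4.850; a1=1.568 < 4.850 ≤ a1+a2=4.896 → R2 fires; B=12 Q=9 X=10
Draw 7: a1=1.764, a2=3.744, a3=1.250, a4=1.476, a5=3.840, a0=12.074; τ=−ln(0.8230)/12.074=0.016 → t=0.334; u2·a0=0.9155·12.074=11.054; a1+…+a4=8.234 < 11.054 ≤ a1+…+a5=12.074 → R5 fires; B=13 Q=9 X=9
Draw 8: a1=1.764, a2=3.744, a3=1.125, a4=1.599, a5=3.456, a0=11.688; τ=−ln(0.2468)/11.688=0.120 → t=0.454; u2·a0=0.7954·11.688=9.297; a1+…+a4=8.232 < 9.297 ≤ a1+…+a5=11.688 → R5 fires; B=14 Q=9 X=8
Draw 9: a1=1.764, a2=3.744, a3=1.000, a4=1.722, a5=3.072, a0=11.302; τ=−ln(0.8486)/11.302=0.015 → t=0.468; u2·a0=0.1005·11.302=1.136 ≤ a1=1.764 → R1 fires; B=16 Q=8 X=10
Draw 10: a1=1.568, a2=3.328, a3=1.250, a4=1.968, a5=3.840, a0=11.954; τ=−ln(0.0612)/11.954=0.234 → t=0.702; u2·a0=0.9495·11.954=11.350; a1+…+a4=8.114 < 11.350 ≤ a1+…+a5=11.954 → R5 fires; B=17 Q=8 X=9
Draw 11: a1=1.568, a2=3.328, a3=1.125, a4=2.091, a5=3.456, a0=11.568; τ=−ln(0.6033)/11.568=0.044 → t=0.746; u2·a0=0.7093·11.568=8.205; a1+…+a4=8.112 < 8.205 ≤ a1+…+a5=11.568 → R5 fires; B=18 Q=8 X=8
Draw 12: a1=1.568, a2=3.328, a3=1.000, a4=2.214, a5=3.072, a0=11.182; τ=−ln(0.1625)/11.182=0.163 → t=0.908 > T=0.8: stop.
Read off Q at T=0.8: 8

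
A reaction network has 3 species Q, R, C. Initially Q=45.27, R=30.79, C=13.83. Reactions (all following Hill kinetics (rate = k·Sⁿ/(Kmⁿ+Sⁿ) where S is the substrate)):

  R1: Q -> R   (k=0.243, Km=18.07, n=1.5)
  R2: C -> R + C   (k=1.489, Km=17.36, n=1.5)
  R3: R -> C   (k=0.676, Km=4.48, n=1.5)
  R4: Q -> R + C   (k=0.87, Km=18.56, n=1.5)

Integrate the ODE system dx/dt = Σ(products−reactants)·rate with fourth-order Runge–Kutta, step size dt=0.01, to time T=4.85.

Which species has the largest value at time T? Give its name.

Dominant species at T: Q

RK4 with dt=0.01: 485 steps to T=4.85. Trajectory (selected grid times):
t=0.00: Q=45.27 R=30.79 C=13.83
t=0.54: Q=44.79 R=31.26 C=14.55
t=1.08: Q=44.32 R=31.75 C=15.26
t=1.62: Q=43.85 R=32.24 C=15.98
t=2.16: Q=43.38 R=32.75 C=16.70
t=2.69: Q=42.91 R=33.26 C=17.40
t=3.23: Q=42.45 R=33.79 C=18.11
t=3.77: Q=41.98 R=34.33 C=18.82
t=4.31: Q=41.52 R=34.87 C=19.53
t=4.85: Q=41.05 R=35.43 C=20.24
At T=4.85: Q=41.05 R=35.43 C=20.24; the largest is Q.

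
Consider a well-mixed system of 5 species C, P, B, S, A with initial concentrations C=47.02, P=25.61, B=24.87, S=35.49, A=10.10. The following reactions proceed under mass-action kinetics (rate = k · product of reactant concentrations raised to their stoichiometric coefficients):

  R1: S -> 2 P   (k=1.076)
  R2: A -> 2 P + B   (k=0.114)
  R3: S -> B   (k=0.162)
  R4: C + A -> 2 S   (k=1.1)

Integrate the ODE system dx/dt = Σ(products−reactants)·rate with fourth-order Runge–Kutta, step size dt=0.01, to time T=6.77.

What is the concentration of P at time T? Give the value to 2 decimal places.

P at T = 122.36

RK4 with dt=0.01: 677 steps to T=6.77. Trajectory (selected grid times):
t=0.00: C=47.02 P=25.61 B=24.87 S=35.49 A=10.10
t=0.75: C=36.94 P=83.78 B=29.27 S=22.21 A=0.00
t=1.50: C=36.94 P=107.13 B=31.03 S=8.77 A=0.00
t=2.26: C=36.94 P=116.43 B=31.73 S=3.42 A=0.00
t=3.01: C=36.94 P=120.03 B=32.00 S=1.35 A=0.00
t=3.76: C=36.94 P=121.45 B=32.11 S=0.53 A=0.00
t=4.51: C=36.94 P=122.01 B=32.15 S=0.21 A=0.00
t=5.27: C=36.94 P=122.23 B=32.17 S=0.08 A=0.00
t=6.02: C=36.94 P=122.32 B=32.17 S=0.03 A=0.00
t=6.77: C=36.94 P=122.36 B=32.17 S=0.01 A=0.00
Read off P at T=6.77: 122.36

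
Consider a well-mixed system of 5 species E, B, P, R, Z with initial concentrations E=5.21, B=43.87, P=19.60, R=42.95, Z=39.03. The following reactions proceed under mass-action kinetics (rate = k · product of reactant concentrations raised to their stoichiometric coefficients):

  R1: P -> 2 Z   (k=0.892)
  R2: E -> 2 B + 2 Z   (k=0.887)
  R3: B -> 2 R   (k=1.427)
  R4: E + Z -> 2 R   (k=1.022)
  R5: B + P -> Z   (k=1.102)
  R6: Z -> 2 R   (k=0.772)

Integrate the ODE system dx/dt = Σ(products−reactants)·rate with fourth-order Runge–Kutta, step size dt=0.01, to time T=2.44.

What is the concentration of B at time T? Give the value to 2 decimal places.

B at T = 0.74

RK4 with dt=0.01: 244 steps to T=2.44. Trajectory (selected grid times):
t=0.00: E=5.21 B=43.87 P=19.60 R=42.95 Z=39.03
t=0.27: E=0.00 B=16.46 P=0.02 R=90.01 Z=44.28
t=0.54: E=0.00 B=11.18 P=0.00 R=117.19 Z=35.96
t=0.81: E=0.00 B=7.61 P=0.00 R=137.88 Z=29.20
t=1.08: E=0.00 B=5.17 P=0.00 R=153.73 Z=23.70
t=1.36: E=0.00 B=3.47 P=0.00 R=166.35 Z=19.10
t=1.63: E=0.00 B=2.36 P=0.00 R=175.76 Z=15.50
t=1.90: E=0.00 B=1.61 P=0.00 R=183.10 Z=12.59
t=2.17: E=0.00 B=1.09 P=0.00 R=188.86 Z=10.22
t=2.44: E=0.00 B=0.74 P=0.00 R=193.41 Z=8.30
Read off B at T=2.44: 0.74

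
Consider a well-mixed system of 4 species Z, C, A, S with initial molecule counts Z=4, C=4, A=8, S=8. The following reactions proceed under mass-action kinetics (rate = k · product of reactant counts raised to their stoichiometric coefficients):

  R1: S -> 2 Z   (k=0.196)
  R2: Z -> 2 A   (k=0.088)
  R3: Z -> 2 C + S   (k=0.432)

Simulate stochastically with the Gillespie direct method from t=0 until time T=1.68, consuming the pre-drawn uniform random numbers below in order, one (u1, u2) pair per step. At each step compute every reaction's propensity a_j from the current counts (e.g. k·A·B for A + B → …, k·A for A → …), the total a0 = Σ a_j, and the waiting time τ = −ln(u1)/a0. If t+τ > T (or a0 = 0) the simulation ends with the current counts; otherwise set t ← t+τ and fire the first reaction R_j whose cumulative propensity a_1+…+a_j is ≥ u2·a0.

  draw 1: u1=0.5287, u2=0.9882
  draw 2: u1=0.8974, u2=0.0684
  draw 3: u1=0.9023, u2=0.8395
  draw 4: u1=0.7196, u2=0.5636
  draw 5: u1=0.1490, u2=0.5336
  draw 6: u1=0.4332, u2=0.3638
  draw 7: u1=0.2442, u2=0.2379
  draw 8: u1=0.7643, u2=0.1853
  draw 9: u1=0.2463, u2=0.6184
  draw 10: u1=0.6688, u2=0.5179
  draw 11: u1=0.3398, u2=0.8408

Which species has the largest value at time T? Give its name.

t=0.000: Z=4 C=4 A=8 S=8
Draw 1: a1=1.568, a2=0.352, a3=1.728, a0=3.648; τ=−ln(0.5287)/3.648=0.175 → t=0.175; u2·a0=0.9882·3.648=3.605; a1+a2=1.920 < 3.605 ≤ a1+…+a3=3.648 → R3 fires; Z=3 C=6 A=8 S=9
Draw 2: a1=1.764, a2=0.264, a3=1.296, a0=3.324; τ=−ln(0.8974)/3.324=0.033 → t=0.207; u2·a0=0.0684·3.324=0.227 ≤ a1=1.764 → R1 fires; Z=5 C=6 A=8 S=8
Draw 3: a1=1.568, a2=0.440, a3=2.160, a0=4.168; τ=−ln(0.9023)/4.168=0.025 → t=0.232; u2·a0=0.8395·4.168=3.499; a1+a2=2.008 < 3.499 ≤ a1+…+a3=4.168 → R3 fires; Z=4 C=8 A=8 S=9
Draw 4: a1=1.764, a2=0.352, a3=1.728, a0=3.844; τ=−ln(0.7196)/3.844=0.086 → t=0.318; u2·a0=0.5636·3.844=2.166; a1+a2=2.116 < 2.166 ≤ a1+…+a3=3.844 → R3 fires; Z=3 C=10 A=8 S=10
Draw 5: a1=1.960, a2=0.264, a3=1.296, a0=3.520; τ=−ln(0.1490)/3.520=0.541 → t=0.858; u2·a0=0.5336·3.520=1.878 ≤ a1=1.960 → R1 fires; Z=5 C=10 A=8 S=9
Draw 6: a1=1.764, a2=0.440, a3=2.160, a0=4.364; τ=−ln(0.4332)/4.364=0.192 → t=1.050; u2·a0=0.3638·4.364=1.588 ≤ a1=1.764 → R1 fires; Z=7 C=10 A=8 S=8
Draw 7: a1=1.568, a2=0.616, a3=3.024, a0=5.208; τ=−ln(0.2442)/5.208=0.271 → t=1.321; u2·a0=0.2379·5.208=1.239 ≤ a1=1.568 → R1 fires; Z=9 C=10 A=8 S=7
Draw 8: a1=1.372, a2=0.792, a3=3.888, a0=6.052; τ=−ln(0.7643)/6.052=0.044 → t=1.365; u2·a0=0.1853·6.052=1.121 ≤ a1=1.372 → R1 fires; Z=11 C=10 A=8 S=6
Draw 9: a1=1.176, a2=0.968, a3=4.752, a0=6.896; τ=−ln(0.2463)/6.896=0.203 → t=1.568; u2·a0=0.6184·6.896=4.264; a1+a2=2.144 < 4.264 ≤ a1+…+a3=6.896 → R3 fires; Z=10 C=12 A=8 S=7
Draw 10: a1=1.372, a2=0.880, a3=4.320, a0=6.572; τ=−ln(0.6688)/6.572=0.061 → t=1.630; u2·a0=0.5179·6.572=3.404; a1+a2=2.252 < 3.404 ≤ a1+…+a3=6.572 → R3 fires; Z=9 C=14 A=8 S=8
Draw 11: a1=1.568, a2=0.792, a3=3.888, a0=6.248; τ=−ln(0.3398)/6.248=0.173 → t=1.802 > T=1.68: stop.
At T=1.68: Z=9 C=14 A=8 S=8; the largest is C.

Dominant species at T: C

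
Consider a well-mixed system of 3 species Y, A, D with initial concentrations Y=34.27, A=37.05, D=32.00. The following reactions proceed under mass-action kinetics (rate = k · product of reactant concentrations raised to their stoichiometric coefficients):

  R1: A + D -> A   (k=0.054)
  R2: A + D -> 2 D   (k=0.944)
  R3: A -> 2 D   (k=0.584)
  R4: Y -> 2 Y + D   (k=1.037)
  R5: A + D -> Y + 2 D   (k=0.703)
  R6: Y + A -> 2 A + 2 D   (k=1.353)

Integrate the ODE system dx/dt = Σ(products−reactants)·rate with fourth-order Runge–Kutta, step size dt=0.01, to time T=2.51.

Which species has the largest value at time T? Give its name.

Dominant species at T: D

RK4 with dt=0.01: 251 steps to T=2.51. Trajectory (selected grid times):
t=0.00: Y=34.27 A=37.05 D=32.00
t=0.28: Y=50.29 A=0.00 D=144.17
t=0.56: Y=67.24 A=0.00 D=161.11
t=0.84: Y=89.89 A=0.00 D=183.76
t=1.12: Y=120.18 A=0.00 D=214.05
t=1.39: Y=159.01 A=0.00 D=252.88
t=1.67: Y=212.58 A=0.00 D=306.45
t=1.95: Y=284.20 A=0.00 D=378.07
t=2.23: Y=379.95 A=0.00 D=473.82
t=2.51: Y=507.95 A=0.00 D=601.83
At T=2.51: Y=507.95 A=0.00 D=601.83; the largest is D.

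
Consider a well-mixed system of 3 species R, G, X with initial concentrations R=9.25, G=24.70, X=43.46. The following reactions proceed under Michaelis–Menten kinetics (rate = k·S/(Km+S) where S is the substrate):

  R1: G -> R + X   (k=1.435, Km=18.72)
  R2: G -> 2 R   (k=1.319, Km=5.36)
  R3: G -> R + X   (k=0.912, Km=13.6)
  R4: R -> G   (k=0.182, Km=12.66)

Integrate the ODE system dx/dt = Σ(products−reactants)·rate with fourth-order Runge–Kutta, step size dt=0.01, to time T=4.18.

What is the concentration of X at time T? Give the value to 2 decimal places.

X at T = 48.80

RK4 with dt=0.01: 418 steps to T=4.18. Trajectory (selected grid times):
t=0.00: R=9.25 G=24.70 X=43.46
t=0.46: R=10.85 G=23.60 X=44.10
t=0.93: R=12.45 G=22.50 X=44.74
t=1.39: R=14.00 G=21.44 X=45.36
t=1.86: R=15.56 G=20.37 X=45.97
t=2.32: R=17.05 G=19.35 X=46.56
t=2.79: R=18.56 G=18.33 X=47.15
t=3.25: R=20.00 G=17.36 X=47.71
t=3.72: R=21.44 G=16.38 X=48.27
t=4.18: R=22.83 G=15.45 X=48.80
Read off X at T=4.18: 48.80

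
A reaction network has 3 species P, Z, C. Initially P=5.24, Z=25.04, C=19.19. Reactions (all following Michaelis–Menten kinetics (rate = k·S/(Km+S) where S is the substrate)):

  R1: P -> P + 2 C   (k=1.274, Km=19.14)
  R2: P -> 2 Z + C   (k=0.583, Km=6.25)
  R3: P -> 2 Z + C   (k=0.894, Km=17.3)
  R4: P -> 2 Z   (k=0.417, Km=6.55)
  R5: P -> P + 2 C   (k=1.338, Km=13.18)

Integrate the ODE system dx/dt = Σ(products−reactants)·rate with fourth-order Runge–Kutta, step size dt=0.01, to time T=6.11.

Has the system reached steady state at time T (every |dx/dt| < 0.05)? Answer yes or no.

RK4 with dt=0.01: 611 steps to T=6.11. Trajectory (selected grid times):
t=0.00: P=5.24 Z=25.04 C=19.19
t=0.68: P=4.80 Z=25.91 C=20.37
t=1.36: P=4.39 Z=26.74 C=21.47
t=2.04: P=4.00 Z=27.51 C=22.49
t=2.72: P=3.64 Z=28.24 C=23.45
t=3.39: P=3.30 Z=28.92 C=24.33
t=4.07: P=2.98 Z=29.55 C=25.15
t=4.75: P=2.69 Z=30.14 C=25.90
t=5.43: P=2.42 Z=30.69 C=26.59
t=6.11: P=2.17 Z=31.19 C=27.23
Rates at T: R1=0.1295, R2=0.1500, R3=0.0995, R4=0.1036, R5=0.1889
dx/dt at T (Σ net stoichiometry × rate): P=-0.3532, Z=+0.7063, C=+0.8863
Largest |dx/dt| is |+0.8863| (C) ≥ 0.05 → not steady.

Steady state at T: no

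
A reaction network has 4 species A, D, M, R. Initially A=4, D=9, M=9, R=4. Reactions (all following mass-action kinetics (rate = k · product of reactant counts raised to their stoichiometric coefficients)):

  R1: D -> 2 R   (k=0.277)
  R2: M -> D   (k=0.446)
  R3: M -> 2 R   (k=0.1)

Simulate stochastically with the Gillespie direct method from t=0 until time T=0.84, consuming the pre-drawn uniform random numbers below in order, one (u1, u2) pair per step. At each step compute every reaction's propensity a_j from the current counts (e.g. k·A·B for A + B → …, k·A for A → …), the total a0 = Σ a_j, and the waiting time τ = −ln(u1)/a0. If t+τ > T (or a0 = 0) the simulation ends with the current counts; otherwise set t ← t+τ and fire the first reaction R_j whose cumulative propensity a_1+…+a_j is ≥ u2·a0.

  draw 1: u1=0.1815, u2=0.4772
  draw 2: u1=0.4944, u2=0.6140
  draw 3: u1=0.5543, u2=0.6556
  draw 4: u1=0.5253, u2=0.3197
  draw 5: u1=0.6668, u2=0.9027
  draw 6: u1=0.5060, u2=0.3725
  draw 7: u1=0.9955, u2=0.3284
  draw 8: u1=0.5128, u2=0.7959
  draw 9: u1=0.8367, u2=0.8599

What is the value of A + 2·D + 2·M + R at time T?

Value at T = 44

Check how each reaction changes W = A + 2·D + 2·M + R (weight of products minus weight of reactants):
R1: D -> 2 R: (1·2) − (2·1) = 2 − 2 = 0
R2: M -> D: (2·1) − (2·1) = 2 − 2 = 0
R3: M -> 2 R: (1·2) − (2·1) = 2 − 2 = 0
Every reaction leaves W unchanged, so W is conserved and no simulation is needed: W(T) = W(0) = 4 + 2·9 + 2·9 + 4 = 44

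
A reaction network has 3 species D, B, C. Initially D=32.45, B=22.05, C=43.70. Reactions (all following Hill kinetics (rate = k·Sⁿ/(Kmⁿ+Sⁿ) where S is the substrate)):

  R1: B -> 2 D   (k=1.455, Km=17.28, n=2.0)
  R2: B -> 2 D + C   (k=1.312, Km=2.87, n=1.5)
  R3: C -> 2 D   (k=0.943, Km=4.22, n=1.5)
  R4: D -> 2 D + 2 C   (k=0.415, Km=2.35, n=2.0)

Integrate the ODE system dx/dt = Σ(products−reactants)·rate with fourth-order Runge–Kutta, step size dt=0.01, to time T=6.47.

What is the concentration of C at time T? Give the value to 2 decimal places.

RK4 with dt=0.01: 647 steps to T=6.47. Trajectory (selected grid times):
t=0.00: D=32.45 B=22.05 C=43.70
t=0.72: D=37.13 B=20.52 C=44.54
t=1.44: D=41.72 B=19.03 C=45.37
t=2.16: D=46.23 B=17.59 C=46.19
t=2.88: D=50.64 B=16.19 C=47.01
t=3.59: D=54.88 B=14.87 C=47.81
t=4.31: D=59.08 B=13.58 C=48.61
t=5.03: D=63.17 B=12.35 C=49.40
t=5.75: D=67.14 B=11.17 C=50.18
t=6.47: D=71.00 B=10.06 C=50.94
Read off C at T=6.47: 50.94

C at T = 50.94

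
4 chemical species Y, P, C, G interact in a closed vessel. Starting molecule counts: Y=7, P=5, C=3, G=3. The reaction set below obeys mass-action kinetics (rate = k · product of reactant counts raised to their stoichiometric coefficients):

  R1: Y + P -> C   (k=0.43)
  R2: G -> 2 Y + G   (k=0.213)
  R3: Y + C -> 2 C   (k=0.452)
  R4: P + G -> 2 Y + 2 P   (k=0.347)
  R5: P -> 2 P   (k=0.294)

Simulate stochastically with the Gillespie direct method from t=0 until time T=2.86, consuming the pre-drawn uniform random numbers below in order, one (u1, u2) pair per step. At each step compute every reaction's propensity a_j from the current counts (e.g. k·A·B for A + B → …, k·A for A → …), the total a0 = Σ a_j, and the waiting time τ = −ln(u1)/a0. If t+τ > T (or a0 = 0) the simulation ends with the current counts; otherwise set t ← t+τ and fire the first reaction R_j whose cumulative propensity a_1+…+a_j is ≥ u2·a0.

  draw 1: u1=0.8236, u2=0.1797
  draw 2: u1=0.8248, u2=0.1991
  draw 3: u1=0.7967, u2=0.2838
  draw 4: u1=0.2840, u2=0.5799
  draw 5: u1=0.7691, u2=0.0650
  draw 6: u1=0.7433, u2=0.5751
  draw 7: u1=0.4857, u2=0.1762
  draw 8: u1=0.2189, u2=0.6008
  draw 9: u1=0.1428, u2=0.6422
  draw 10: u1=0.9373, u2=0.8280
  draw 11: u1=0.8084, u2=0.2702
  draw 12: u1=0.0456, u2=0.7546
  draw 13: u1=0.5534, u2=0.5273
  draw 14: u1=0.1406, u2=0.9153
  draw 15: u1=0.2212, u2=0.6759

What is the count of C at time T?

t=0.000: Y=7 P=5 C=3 G=3
Draw 1: a1=15.050, a2=0.639, a3=9.492, a4=5.205, a5=1.470, a0=31.856; τ=−ln(0.8236)/31.856=0.006 → t=0.006; u2·a0=0.1797·31.856=5.725 ≤ a1=15.050 → R1 fires; Y=6 P=4 C=4 G=3
Draw 2: a1=10.320, a2=0.639, a3=10.848, a4=4.164, a5=1.176, a0=27.147; τ=−ln(0.8248)/27.147=0.007 → t=0.013; u2·a0=0.1991·27.147=5.405 ≤ a1=10.320 → R1 fires; Y=5 P=3 C=5 G=3
Draw 3: a1=6.450, a2=0.639, a3=11.300, a4=3.123, a5=0.882, a0=22.394; τ=−ln(0.7967)/22.394=0.010 → t=0.023; u2·a0=0.2838·22.394=6.355 ≤ a1=6.450 → R1 fires; Y=4 P=2 C=6 G=3
Draw 4: a1=3.440, a2=0.639, a3=10.848, a4=2.082, a5=0.588, a0=17.597; τ=−ln(0.2840)/17.597=0.072 → t=0.095; u2·a0=0.5799·17.597=10.205; a1+a2=4.079 < 10.205 ≤ a1+…+a3=14.927 → R3 fires; Y=3 P=2 C=7 G=3
Draw 5: a1=2.580, a2=0.639, a3=9.492, a4=2.082, a5=0.588, a0=15.381; τ=−ln(0.7691)/15.381=0.017 → t=0.112; u2·a0=0.0650·15.381=1.000 ≤ a1=2.580 → R1 fires; Y=2 P=1 C=8 G=3
Draw 6: a1=0.860, a2=0.639, a3=7.232, a4=1.041, a5=0.294, a0=10.066; τ=−ln(0.7433)/10.066=0.029 → t=0.141; u2·a0=0.5751·10.066=5.789; a1+a2=1.499 < 5.789 ≤ a1+…+a3=8.731 → R3 fires; Y=1 P=1 C=9 G=3
Draw 7: a1=0.430, a2=0.639, a3=4.068, a4=1.041, a5=0.294, a0=6.472; τ=−ln(0.4857)/6.472=0.112 → t=0.253; u2·a0=0.1762·6.472=1.140; a1+a2=1.069 < 1.140 ≤ a1+…+a3=5.137 → R3 fires; Y=0 P=1 C=10 G=3
Draw 8: a1=0.000, a2=0.639, a3=0.000, a4=1.041, a5=0.294, a0=1.974; τ=−ln(0.2189)/1.974=0.770 → t=1.023; u2·a0=0.6008·1.974=1.186; a1+…+a3=0.639 < 1.186 ≤ a1+…+a4=1.680 → R4 fires; Y=2 P=2 C=10 G=2
Draw 9: a1=1.720, a2=0.426, a3=9.040, a4=1.388, a5=0.588, a0=13.162; τ=−ln(0.1428)/13.162=0.148 → t=1.170; u2·a0=0.6422·13.162=8.453; a1+a2=2.146 < 8.453 ≤ a1+…+a3=11.186 → R3 fires; Y=1 P=2 C=11 G=2
Draw 10: a1=0.860, a2=0.426, a3=4.972, a4=1.388, a5=0.588, a0=8.234; τ=−ln(0.9373)/8.234=0.008 → t=1.178; u2·a0=0.8280·8.234=6.818; a1+…+a3=6.258 < 6.818 ≤ a1+…+a4=7.646 → R4 fires; Y=3 P=3 C=11 G=1
Draw 11: a1=3.870, a2=0.213, a3=14.916, a4=1.041, a5=0.882, a0=20.922; τ=−ln(0.8084)/20.922=0.010 → t=1.188; u2·a0=0.2702·20.922=5.653; a1+a2=4.083 < 5.653 ≤ a1+…+a3=18.999 → R3 fires; Y=2 P=3 C=12 G=1
Draw 12: a1=2.580, a2=0.213, a3=10.848, a4=1.041, a5=0.882, a0=15.564; τ=−ln(0.0456)/15.564=0.198 → t=1.387; u2·a0=0.7546·15.564=11.745; a1+a2=2.793 < 11.745 ≤ a1+…+a3=13.641 → R3 fires; Y=1 P=3 C=13 G=1
Draw 13: a1=1.290, a2=0.213, a3=5.876, a4=1.041, a5=0.882, a0=9.302; τ=−ln(0.5534)/9.302=0.064 → t=1.450; u2·a0=0.5273·9.302=4.905; a1+a2=1.503 < 4.905 ≤ a1+…+a3=7.379 → R3 fires; Y=0 P=3 C=14 G=1
Draw 14: a1=0.000, a2=0.213, a3=0.000, a4=1.041, a5=0.882, a0=2.136; τ=−ln(0.1406)/2.136=0.918 → t=2.369; u2·a0=0.9153·2.136=1.955; a1+…+a4=1.254 < 1.955 ≤ a1+…+a5=2.136 → R5 fires; Y=0 P=4 C=14 G=1
Draw 15: a1=0.000, a2=0.213, a3=0.000, a4=1.388, a5=1.176, a0=2.777; τ=−ln(0.2212)/2.777=0.543 → t=2.912 > T=2.86: stop.
Read off C at T=2.86: 14

C at T = 14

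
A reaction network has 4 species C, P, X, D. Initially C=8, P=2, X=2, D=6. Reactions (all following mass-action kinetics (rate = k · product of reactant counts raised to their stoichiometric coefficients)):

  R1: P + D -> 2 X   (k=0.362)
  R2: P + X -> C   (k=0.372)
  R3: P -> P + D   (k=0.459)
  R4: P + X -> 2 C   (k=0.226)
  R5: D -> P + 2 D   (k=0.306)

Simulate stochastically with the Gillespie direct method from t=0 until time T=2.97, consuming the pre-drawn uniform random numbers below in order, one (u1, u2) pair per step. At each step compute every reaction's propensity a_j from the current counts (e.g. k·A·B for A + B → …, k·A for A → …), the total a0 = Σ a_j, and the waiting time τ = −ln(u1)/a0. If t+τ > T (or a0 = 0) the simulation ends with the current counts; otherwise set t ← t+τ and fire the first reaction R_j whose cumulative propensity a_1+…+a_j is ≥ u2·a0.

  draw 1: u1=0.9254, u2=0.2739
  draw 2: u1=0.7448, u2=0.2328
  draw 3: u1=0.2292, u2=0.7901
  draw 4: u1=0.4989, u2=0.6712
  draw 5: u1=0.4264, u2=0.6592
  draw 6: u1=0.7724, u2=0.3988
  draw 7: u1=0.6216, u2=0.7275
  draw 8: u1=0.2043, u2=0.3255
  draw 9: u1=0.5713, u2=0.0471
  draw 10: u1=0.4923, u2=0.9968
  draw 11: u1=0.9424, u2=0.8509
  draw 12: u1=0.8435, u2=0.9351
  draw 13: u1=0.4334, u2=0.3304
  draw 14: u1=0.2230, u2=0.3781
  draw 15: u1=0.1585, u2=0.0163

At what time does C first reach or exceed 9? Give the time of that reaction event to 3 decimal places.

t=0.000: C=8 P=2 X=2 D=6
Draw 1: a1=4.344, a2=1.488, a3=0.918, a4=0.904, a5=1.836, a0=9.490; τ=−ln(0.9254)/9.490=0.008 → t=0.008; u2·a0=0.2739·9.490=2.599 ≤ a1=4.344 → R1 fires; C=8 P=1 X=4 D=5
Draw 2: a1=1.810, a2=1.488, a3=0.459, a4=0.904, a5=1.530, a0=6.191; τ=−ln(0.7448)/6.191=0.048 → t=0.056; u2·a0=0.2328·6.191=1.441 ≤ a1=1.810 → R1 fires; C=8 P=0 X=6 D=4
Draw 3: a1=0.000, a2=0.000, a3=0.000, a4=0.000, a5=1.224, a0=1.224; τ=−ln(0.2292)/1.224=1.204 → t=1.259; u2·a0=0.7901·1.224=0.967; a1+…+a4=0.000 < 0.967 ≤ a1+…+a5=1.224 → R5 fires; C=8 P=1 X=6 D=5
Draw 4: a1=1.810, a2=2.232, a3=0.459, a4=1.356, a5=1.530, a0=7.387; τ=−ln(0.4989)/7.387=0.094 → t=1.353; u2·a0=0.6712·7.387=4.958; a1+…+a3=4.501 < 4.958 ≤ a1+…+a4=5.857 → R4 fires; C=10 P=0 X=5 D=5
Draw 5: a1=0.000, a2=0.000, a3=0.000, a4=0.000, a5=1.530, a0=1.530; τ=−ln(0.4264)/1.530=0.557 → t=1.911; u2·a0=0.6592·1.530=1.009; a1+…+a4=0.000 < 1.009 ≤ a1+…+a5=1.530 → R5 fires; C=10 P=1 X=5 D=6
Draw 6: a1=2.172, a2=1.860, a3=0.459, a4=1.130, a5=1.836, a0=7.457; τ=−ln(0.7724)/7.457=0.035 → t=1.945; u2·a0=0.3988·7.457=2.974; a1=2.172 < 2.974 ≤ a1+a2=4.032 → R2 fires; C=11 P=0 X=4 D=6
Draw 7: a1=0.000, a2=0.000, a3=0.000, a4=0.000, a5=1.836, a0=1.836; τ=−ln(0.6216)/1.836=0.259 → t=2.204; u2·a0=0.7275·1.836=1.336; a1+…+a4=0.000 < 1.336 ≤ a1+…+a5=1.836 → R5 fires; C=11 P=1 X=4 D=7
Draw 8: a1=2.534, a2=1.488, a3=0.459, a4=0.904, a5=2.142, a0=7.527; τ=−ln(0.2043)/7.527=0.211 → t=2.415; u2·a0=0.3255·7.527=2.450 ≤ a1=2.534 → R1 fires; C=11 P=0 X=6 D=6
Draw 9: a1=0.000, a2=0.000, a3=0.000, a4=0.000, a5=1.836, a0=1.836; τ=−ln(0.5713)/1.836=0.305 → t=2.720; u2·a0=0.0471·1.836=0.086; a1+…+a4=0.000 < 0.086 ≤ a1+…+a5=1.836 → R5 fires; C=11 P=1 X=6 D=7
Draw 10: a1=2.534, a2=2.232, a3=0.459, a4=1.356, a5=2.142, a0=8.723; τ=−ln(0.4923)/8.723=0.081 → t=2.801; u2·a0=0.9968·8.723=8.695; a1+…+a4=6.581 < 8.695 ≤ a1+…+a5=8.723 → R5 fires; C=11 P=2 X=6 D=8
Draw 11: a1=5.792, a2=4.464, a3=0.918, a4=2.712, a5=2.448, a0=16.334; τ=−ln(0.9424)/16.334=0.004 → t=2.805; u2·a0=0.8509·16.334=13.899; a1+…+a4=13.886 < 13.899 ≤ a1+…+a5=16.334 → R5 fires; C=11 P=3 X=6 D=9
Draw 12: a1=9.774, a2=6.696, a3=1.377, a4=4.068, a5=2.754, a0=24.669; τ=−ln(0.8435)/24.669=0.007 → t=2.812; u2·a0=0.9351·24.669=23.068; a1+…+a4=21.915 < 23.068 ≤ a1+…+a5=24.669 → R5 fires; C=11 P=4 X=6 D=10
Draw 13: a1=14.480, a2=8.928, a3=1.836, a4=5.424, a5=3.060, a0=33.728; τ=−ln(0.4334)/33.728=0.025 → t=2.837; u2·a0=0.3304·33.728=11.144 ≤ a1=14.480 → R1 fires; C=11 P=3 X=8 D=9
Draw 14: a1=9.774, a2=8.928, a3=1.377, a4=5.424, a5=2.754, a0=28.257; τ=−ln(0.2230)/28.257=0.053 → t=2.890; u2·a0=0.3781·28.257=10.684; a1=9.774 < 10.684 ≤ a1+a2=18.702 → R2 fires; C=12 P=2 X=7 D=9
Draw 15: a1=6.516, a2=5.208, a3=0.918, a4=3.164, a5=2.754, a0=18.560; τ=−ln(0.1585)/18.560=0.099 → t=2.989 > T=2.97: stop.
C first becomes ≥ 9 when it reaches 10 at the event at t=1.353.

Threshold first reached at t = 1.353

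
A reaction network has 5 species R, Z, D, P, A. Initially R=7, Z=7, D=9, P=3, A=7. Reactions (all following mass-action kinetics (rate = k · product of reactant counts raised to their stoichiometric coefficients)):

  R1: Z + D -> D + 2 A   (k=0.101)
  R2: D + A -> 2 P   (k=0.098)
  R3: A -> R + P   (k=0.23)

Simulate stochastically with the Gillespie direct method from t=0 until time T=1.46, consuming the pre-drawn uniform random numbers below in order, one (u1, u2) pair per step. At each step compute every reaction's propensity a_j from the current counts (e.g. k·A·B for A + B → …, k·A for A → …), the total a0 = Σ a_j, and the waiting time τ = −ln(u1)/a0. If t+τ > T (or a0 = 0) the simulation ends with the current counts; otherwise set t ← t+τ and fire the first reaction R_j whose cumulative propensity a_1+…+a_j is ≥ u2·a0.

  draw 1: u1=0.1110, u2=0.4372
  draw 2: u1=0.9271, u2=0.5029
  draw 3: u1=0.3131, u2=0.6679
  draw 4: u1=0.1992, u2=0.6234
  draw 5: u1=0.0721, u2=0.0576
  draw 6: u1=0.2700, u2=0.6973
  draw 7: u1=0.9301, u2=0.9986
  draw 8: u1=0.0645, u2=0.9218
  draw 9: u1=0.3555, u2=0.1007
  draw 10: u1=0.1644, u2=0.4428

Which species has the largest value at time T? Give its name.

Dominant species at T: P

t=0.000: R=7 Z=7 D=9 P=3 A=7
Draw 1: a1=6.363, a2=6.174, a3=1.610, a0=14.147; τ=−ln(0.1110)/14.147=0.155 → t=0.155; u2·a0=0.4372·14.147=6.185 ≤ a1=6.363 → R1 fires; R=7 Z=6 D=9 P=3 A=9
Draw 2: a1=5.454, a2=7.938, a3=2.070, a0=15.462; τ=−ln(0.9271)/15.462=0.005 → t=0.160; u2·a0=0.5029·15.462=7.776; a1=5.454 < 7.776 ≤ a1+a2=13.392 → R2 fires; R=7 Z=6 D=8 P=5 A=8
Draw 3: a1=4.848, a2=6.272, a3=1.840, a0=12.960; τ=−ln(0.3131)/12.960=0.090 → t=0.250; u2·a0=0.6679·12.960=8.656; a1=4.848 < 8.656 ≤ a1+a2=11.120 → R2 fires; R=7 Z=6 D=7 P=7 A=7
Draw 4: a1=4.242, a2=4.802, a3=1.610, a0=10.654; τ=−ln(0.1992)/10.654=0.151 → t=0.401; u2·a0=0.6234·10.654=6.642; a1=4.242 < 6.642 ≤ a1+a2=9.044 → R2 fires; R=7 Z=6 D=6 P=9 A=6
Draw 5: a1=3.636, a2=3.528, a3=1.380, a0=8.544; τ=−ln(0.0721)/8.544=0.308 → t=0.709; u2·a0=0.0576·8.544=0.492 ≤ a1=3.636 → R1 fires; R=7 Z=5 D=6 P=9 A=8
Draw 6: a1=3.030, a2=4.704, a3=1.840, a0=9.574; τ=−ln(0.2700)/9.574=0.137 → t=0.846; u2·a0=0.6973·9.574=6.676; a1=3.030 < 6.676 ≤ a1+a2=7.734 → R2 fires; R=7 Z=5 D=5 P=11 A=7
Draw 7: a1=2.525, a2=3.430, a3=1.610, a0=7.565; τ=−ln(0.9301)/7.565=0.010 → t=0.855; u2·a0=0.9986·7.565=7.554; a1+a2=5.955 < 7.554 ≤ a1+…+a3=7.565 → R3 fires; R=8 Z=5 D=5 P=12 A=6
Draw 8: a1=2.525, a2=2.940, a3=1.380, a0=6.845; τ=−ln(0.0645)/6.845=0.400 → t=1.256; u2·a0=0.9218·6.845=6.310; a1+a2=5.465 < 6.310 ≤ a1+…+a3=6.845 → R3 fires; R=9 Z=5 D=5 P=13 A=5
Draw 9: a1=2.525, a2=2.450, a3=1.150, a0=6.125; τ=−ln(0.3555)/6.125=0.169 → t=1.425; u2·a0=0.1007·6.125=0.617 ≤ a1=2.525 → R1 fires; R=9 Z=4 D=5 P=13 A=7
Draw 10: a1=2.020, a2=3.430, a3=1.610, a0=7.060; τ=−ln(0.1644)/7.060=0.256 → t=1.680 > T=1.46: stop.
At T=1.46: R=9 Z=4 D=5 P=13 A=7; the largest is P.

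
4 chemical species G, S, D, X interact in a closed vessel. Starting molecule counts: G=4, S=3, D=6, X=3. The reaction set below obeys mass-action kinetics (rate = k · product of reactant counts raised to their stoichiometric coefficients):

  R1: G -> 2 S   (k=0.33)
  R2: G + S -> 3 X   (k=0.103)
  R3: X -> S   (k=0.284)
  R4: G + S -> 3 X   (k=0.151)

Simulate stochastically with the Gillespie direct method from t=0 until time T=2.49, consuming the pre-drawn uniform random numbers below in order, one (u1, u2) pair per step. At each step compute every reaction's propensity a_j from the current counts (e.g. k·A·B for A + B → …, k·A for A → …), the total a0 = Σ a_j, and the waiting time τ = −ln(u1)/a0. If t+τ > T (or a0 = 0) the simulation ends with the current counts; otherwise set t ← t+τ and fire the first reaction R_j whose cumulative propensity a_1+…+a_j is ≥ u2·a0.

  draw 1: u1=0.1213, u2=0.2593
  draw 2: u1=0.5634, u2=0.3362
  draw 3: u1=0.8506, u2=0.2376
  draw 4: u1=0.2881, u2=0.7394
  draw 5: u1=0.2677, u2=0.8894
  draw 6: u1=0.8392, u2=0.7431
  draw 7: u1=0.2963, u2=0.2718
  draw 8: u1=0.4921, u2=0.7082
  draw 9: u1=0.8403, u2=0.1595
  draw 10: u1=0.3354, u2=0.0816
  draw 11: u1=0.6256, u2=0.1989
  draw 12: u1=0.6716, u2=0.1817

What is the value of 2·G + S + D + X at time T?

Value at T = 20

Check how each reaction changes W = 2·G + S + D + X (weight of products minus weight of reactants):
R1: G -> 2 S: (1·2) − (2·1) = 2 − 2 = 0
R2: G + S -> 3 X: (1·3) − (2·1 + 1·1) = 3 − 3 = 0
R3: X -> S: (1·1) − (1·1) = 1 − 1 = 0
R4: G + S -> 3 X: (1·3) − (2·1 + 1·1) = 3 − 3 = 0
Every reaction leaves W unchanged, so W is conserved and no simulation is needed: W(T) = W(0) = 2·4 + 3 + 6 + 3 = 20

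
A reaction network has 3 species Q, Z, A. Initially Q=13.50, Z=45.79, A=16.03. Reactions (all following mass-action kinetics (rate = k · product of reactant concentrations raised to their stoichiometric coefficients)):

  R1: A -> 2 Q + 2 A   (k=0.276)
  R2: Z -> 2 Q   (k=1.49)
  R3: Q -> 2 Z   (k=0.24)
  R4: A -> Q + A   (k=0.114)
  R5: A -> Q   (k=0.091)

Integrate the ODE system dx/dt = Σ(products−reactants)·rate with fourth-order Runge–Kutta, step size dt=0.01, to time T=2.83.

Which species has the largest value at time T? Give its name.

RK4 with dt=0.01: 283 steps to T=2.83. Trajectory (selected grid times):
t=0.00: Q=13.50 Z=45.79 A=16.03
t=0.31: Q=50.41 Z=32.97 A=16.98
t=0.63: Q=78.48 Z=28.54 A=18.01
t=0.94: Q=102.35 Z=28.88 A=19.07
t=1.26: Q=127.18 Z=32.05 A=20.24
t=1.57: Q=153.42 Z=37.00 A=21.43
t=1.89: Q=184.19 Z=43.70 A=22.74
t=2.20: Q=218.65 Z=51.64 A=24.08
t=2.52: Q=260.10 Z=61.44 A=25.55
t=2.83: Q=307.01 Z=72.64 A=27.06
At T=2.83: Q=307.01 Z=72.64 A=27.06; the largest is Q.

Dominant species at T: Q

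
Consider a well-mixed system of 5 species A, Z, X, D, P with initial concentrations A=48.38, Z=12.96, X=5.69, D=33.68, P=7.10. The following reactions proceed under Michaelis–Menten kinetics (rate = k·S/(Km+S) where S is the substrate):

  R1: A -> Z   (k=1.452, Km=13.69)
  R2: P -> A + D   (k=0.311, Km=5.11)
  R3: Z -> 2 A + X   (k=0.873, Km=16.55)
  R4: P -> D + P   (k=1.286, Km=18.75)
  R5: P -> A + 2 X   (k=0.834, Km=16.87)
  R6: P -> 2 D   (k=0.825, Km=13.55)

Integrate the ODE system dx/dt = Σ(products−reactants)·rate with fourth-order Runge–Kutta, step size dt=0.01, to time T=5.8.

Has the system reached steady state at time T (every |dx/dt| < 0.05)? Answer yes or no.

RK4 with dt=0.01: 580 steps to T=5.8. Trajectory (selected grid times):
t=0.00: A=48.38 Z=12.96 X=5.69 D=33.68 P=7.10
t=0.64: A=48.42 Z=13.44 X=6.25 D=34.37 P=6.65
t=1.29: A=48.46 Z=13.92 X=6.80 D=35.04 P=6.22
t=1.93: A=48.50 Z=14.38 X=7.34 D=35.67 P=5.81
t=2.58: A=48.54 Z=14.85 X=7.88 D=36.29 P=5.41
t=3.22: A=48.57 Z=15.31 X=8.40 D=36.86 P=5.04
t=3.87: A=48.60 Z=15.77 X=8.91 D=37.41 P=4.68
t=4.51: A=48.63 Z=16.22 X=9.41 D=37.93 P=4.34
t=5.16: A=48.66 Z=16.68 X=9.91 D=38.42 P=4.01
t=5.80: A=48.68 Z=17.12 X=10.39 D=38.89 P=3.71
Rates at T: R1=1.1333, R2=0.1308, R3=0.4439, R4=0.2125, R5=0.1504, R6=0.1774
dx/dt at T (Σ net stoichiometry × rate): A=+0.0357, Z=+0.6894, X=+0.7447, D=+0.6981, P=-0.4586
Largest |dx/dt| is |+0.7447| (X) ≥ 0.05 → not steady.

Steady state at T: no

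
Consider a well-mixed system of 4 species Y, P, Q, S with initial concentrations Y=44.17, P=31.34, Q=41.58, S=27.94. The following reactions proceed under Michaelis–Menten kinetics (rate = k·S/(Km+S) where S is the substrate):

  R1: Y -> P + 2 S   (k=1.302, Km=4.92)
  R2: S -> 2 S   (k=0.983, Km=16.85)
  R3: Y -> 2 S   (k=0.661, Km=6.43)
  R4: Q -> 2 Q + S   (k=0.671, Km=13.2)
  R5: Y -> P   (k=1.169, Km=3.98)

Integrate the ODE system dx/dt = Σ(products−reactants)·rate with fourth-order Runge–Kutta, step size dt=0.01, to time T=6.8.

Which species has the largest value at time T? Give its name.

RK4 with dt=0.01: 680 steps to T=6.8. Trajectory (selected grid times):
t=0.00: Y=44.17 P=31.34 Q=41.58 S=27.94
t=0.76: Y=42.03 P=33.04 Q=41.97 S=31.45
t=1.51: Y=39.93 P=34.71 Q=42.35 S=34.93
t=2.27: Y=37.82 P=36.40 Q=42.74 S=38.45
t=3.02: Y=35.74 P=38.05 Q=43.12 S=41.92
t=3.78: Y=33.65 P=39.71 Q=43.52 S=45.43
t=4.53: Y=31.61 P=41.34 Q=43.90 S=48.88
t=5.29: Y=29.56 P=42.98 Q=44.29 S=52.37
t=6.04: Y=27.55 P=44.58 Q=44.68 S=55.80
t=6.80: Y=25.54 P=46.19 Q=45.08 S=59.25
At T=6.8: Y=25.54 P=46.19 Q=45.08 S=59.25; the largest is S.

Dominant species at T: S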